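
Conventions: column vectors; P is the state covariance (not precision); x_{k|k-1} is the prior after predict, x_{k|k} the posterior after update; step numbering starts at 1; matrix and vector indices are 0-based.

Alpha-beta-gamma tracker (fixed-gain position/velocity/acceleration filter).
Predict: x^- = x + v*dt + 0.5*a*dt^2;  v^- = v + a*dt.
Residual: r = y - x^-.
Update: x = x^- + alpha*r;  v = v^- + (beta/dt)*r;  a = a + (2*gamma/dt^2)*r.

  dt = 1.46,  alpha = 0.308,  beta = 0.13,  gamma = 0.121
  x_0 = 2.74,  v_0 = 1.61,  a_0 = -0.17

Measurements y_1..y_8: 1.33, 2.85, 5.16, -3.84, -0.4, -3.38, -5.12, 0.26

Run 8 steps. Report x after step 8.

step 1: x_pred=4.9094  r=-3.5794  x^+=3.8070  v^+=1.0431  a^+=-0.5764
step 2: x_pred=4.7156  r=-1.8656  x^+=4.1410  v^+=0.0355  a^+=-0.7882
step 3: x_pred=3.3527  r=1.8073  x^+=3.9094  v^+=-0.9543  a^+=-0.5830
step 4: x_pred=1.8947  r=-5.7347  x^+=0.1284  v^+=-2.3161  a^+=-1.2340
step 5: x_pred=-4.5684  r=4.1684  x^+=-3.2845  v^+=-3.7467  a^+=-0.7608
step 6: x_pred=-9.5655  r=6.1855  x^+=-7.6604  v^+=-4.3067  a^+=-0.0586
step 7: x_pred=-14.0106  r=8.8906  x^+=-11.2723  v^+=-3.6006  a^+=0.9508
step 8: x_pred=-15.5158  r=15.7758  x^+=-10.6569  v^+=-0.8078  a^+=2.7418

x_post = -10.6569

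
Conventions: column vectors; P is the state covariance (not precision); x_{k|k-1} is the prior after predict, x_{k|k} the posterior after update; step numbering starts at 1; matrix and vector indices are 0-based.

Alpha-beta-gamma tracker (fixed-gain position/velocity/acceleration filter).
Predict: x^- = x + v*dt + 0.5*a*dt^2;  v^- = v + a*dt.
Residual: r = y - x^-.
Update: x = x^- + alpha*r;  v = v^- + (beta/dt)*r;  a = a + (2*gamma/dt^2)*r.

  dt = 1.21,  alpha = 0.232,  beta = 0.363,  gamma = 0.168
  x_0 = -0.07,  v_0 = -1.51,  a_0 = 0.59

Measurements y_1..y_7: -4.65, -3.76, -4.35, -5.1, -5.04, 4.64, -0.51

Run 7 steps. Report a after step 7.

a_post = 1.2393

step 1: x_pred=-1.4652  r=-3.1848  x^+=-2.2041  v^+=-1.7515  a^+=-0.1409
step 2: x_pred=-4.4266  r=0.6666  x^+=-4.2719  v^+=-1.7220  a^+=0.0121
step 3: x_pred=-6.3468  r=1.9968  x^+=-5.8835  v^+=-1.1084  a^+=0.4703
step 4: x_pred=-6.8804  r=1.7804  x^+=-6.4673  v^+=-0.0052  a^+=0.8789
step 5: x_pred=-5.8302  r=0.7902  x^+=-5.6469  v^+=1.2953  a^+=1.0603
step 6: x_pred=-3.3034  r=7.9434  x^+=-1.4605  v^+=4.9613  a^+=2.8832
step 7: x_pred=6.6533  r=-7.1633  x^+=4.9914  v^+=6.3009  a^+=1.2393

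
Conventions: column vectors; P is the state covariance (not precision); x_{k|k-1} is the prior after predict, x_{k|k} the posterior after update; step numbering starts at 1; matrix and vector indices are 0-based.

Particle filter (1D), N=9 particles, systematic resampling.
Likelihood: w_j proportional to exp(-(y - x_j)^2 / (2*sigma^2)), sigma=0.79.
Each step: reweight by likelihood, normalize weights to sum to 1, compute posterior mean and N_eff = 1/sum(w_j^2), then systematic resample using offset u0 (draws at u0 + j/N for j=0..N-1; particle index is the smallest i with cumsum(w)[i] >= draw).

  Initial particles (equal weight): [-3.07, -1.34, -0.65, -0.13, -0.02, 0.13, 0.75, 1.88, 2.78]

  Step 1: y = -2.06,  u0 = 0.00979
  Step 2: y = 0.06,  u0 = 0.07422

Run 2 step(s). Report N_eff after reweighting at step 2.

step 1: w=[0.3122, 0.4667, 0.1438, 0.0358, 0.0252, 0.0152, 0.0013, 0.0000, 0.0000]  mean=-1.6795  Neff=2.9581  idx=[0, 0, 0, 1, 1, 1, 1, 2, 2]
step 2: w=[0.0002, 0.0002, 0.0002, 0.0959, 0.0959, 0.0959, 0.0959, 0.3079, 0.3079]  mean=-0.9160  Neff=4.4167  idx=[3, 4, 6, 7, 7, 7, 8, 8, 8]

N_eff = 4.4167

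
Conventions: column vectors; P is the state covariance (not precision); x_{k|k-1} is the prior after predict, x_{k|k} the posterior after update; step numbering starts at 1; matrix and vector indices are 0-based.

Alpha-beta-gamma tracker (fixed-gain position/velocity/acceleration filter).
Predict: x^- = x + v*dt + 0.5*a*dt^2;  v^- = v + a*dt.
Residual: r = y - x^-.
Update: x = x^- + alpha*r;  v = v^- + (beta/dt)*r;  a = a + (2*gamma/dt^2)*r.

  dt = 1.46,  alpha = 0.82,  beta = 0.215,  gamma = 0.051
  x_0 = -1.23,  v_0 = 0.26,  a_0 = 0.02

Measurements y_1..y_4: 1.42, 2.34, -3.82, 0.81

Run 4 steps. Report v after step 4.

v_post = 0.1605

step 1: x_pred=-0.8291  r=2.2491  x^+=1.0152  v^+=0.6204  a^+=0.1276
step 2: x_pred=2.0570  r=0.2830  x^+=2.2891  v^+=0.8484  a^+=0.1412
step 3: x_pred=3.6782  r=-7.4982  x^+=-2.4703  v^+=-0.0497  a^+=-0.2176
step 4: x_pred=-2.7748  r=3.5848  x^+=0.1647  v^+=0.1605  a^+=-0.0461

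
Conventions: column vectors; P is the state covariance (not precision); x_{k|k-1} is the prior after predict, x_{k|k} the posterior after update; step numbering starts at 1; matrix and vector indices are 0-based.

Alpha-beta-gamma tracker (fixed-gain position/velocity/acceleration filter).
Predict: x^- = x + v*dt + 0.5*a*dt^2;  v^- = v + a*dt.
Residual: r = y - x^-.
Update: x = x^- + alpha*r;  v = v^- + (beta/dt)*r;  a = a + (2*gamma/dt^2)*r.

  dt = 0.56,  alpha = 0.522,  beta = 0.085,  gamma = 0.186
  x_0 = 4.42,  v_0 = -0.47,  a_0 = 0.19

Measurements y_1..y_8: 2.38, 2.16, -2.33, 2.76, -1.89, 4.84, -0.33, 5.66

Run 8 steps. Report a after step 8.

step 1: x_pred=4.1866  r=-1.8066  x^+=3.2436  v^+=-0.6378  a^+=-1.9530
step 2: x_pred=2.5801  r=-0.4201  x^+=2.3608  v^+=-1.7953  a^+=-2.4514
step 3: x_pred=0.9711  r=-3.3011  x^+=-0.7521  v^+=-3.6691  a^+=-6.3672
step 4: x_pred=-3.8052  r=6.5652  x^+=-0.3782  v^+=-6.2383  a^+=1.4205
step 5: x_pred=-3.6488  r=1.7588  x^+=-2.7307  v^+=-5.1758  a^+=3.5069
step 6: x_pred=-5.0793  r=9.9193  x^+=0.0986  v^+=-1.7063  a^+=15.2734
step 7: x_pred=1.5379  r=-1.8679  x^+=0.5629  v^+=6.5633  a^+=13.0577
step 8: x_pred=6.2857  r=-0.6257  x^+=5.9591  v^+=13.7806  a^+=12.3154

a_post = 12.3154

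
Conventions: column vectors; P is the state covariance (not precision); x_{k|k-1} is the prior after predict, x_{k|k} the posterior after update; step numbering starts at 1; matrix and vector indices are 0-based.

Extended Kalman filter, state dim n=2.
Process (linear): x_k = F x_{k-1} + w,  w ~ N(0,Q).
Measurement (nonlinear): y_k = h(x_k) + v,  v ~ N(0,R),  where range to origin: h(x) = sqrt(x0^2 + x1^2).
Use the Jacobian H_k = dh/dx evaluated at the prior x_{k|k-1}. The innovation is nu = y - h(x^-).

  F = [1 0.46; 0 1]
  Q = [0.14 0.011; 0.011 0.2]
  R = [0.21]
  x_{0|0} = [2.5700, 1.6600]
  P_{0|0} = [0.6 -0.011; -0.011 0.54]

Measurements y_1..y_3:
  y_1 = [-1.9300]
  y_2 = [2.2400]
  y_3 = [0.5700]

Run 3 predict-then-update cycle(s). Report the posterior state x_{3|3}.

x_post = [-1.2013, -0.3661]

step 1: x^-=[3.3336, 1.6600]  P^-=[0.8441 0.2484; 0.2484 0.7400]  H_jac=[0.8952 0.4458]  S=[1.2317]  K=[0.7034; 0.4483]  nu=[-5.6540]  x^+=[-0.6435, -0.8749]  P^+=[0.2347 -0.1400; -0.1400 0.4924]
step 2: x^-=[-1.0459, -0.8749]  P^-=[0.3501 0.0975; 0.0975 0.6924]  H_jac=[-0.7670 -0.6416]  S=[0.7970]  K=[-0.4154; -0.6513]  nu=[0.8764]  x^+=[-1.4100, -1.4457]  P^+=[0.2126 -0.1181; -0.1181 0.3544]
step 3: x^-=[-2.0750, -1.4457]  P^-=[0.3189 0.0559; 0.0559 0.5544]  H_jac=[-0.8205 -0.5717]  S=[0.6582]  K=[-0.4460; -0.5511]  nu=[-1.9590]  x^+=[-1.2013, -0.3661]  P^+=[0.1879 -0.1059; -0.1059 0.3545]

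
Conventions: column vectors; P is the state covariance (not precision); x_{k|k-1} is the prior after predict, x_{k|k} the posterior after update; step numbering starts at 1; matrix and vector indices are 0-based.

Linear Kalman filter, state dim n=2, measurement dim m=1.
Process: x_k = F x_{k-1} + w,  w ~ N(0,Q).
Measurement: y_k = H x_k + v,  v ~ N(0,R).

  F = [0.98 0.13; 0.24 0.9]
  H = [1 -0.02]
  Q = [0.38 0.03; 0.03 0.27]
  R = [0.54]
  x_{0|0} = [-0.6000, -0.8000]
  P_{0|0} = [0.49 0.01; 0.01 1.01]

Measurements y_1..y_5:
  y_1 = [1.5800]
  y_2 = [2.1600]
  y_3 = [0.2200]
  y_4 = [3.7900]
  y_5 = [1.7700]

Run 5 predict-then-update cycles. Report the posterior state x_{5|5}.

step 1: x^-=[-0.6920, -0.8640]  P^-=[0.8702 0.2726; 0.2725 1.1206]  S=[1.3998]  K=[0.6178; 0.1787]  nu=[2.2547]  x^+=[0.7010, -0.4611]  P^+=[0.3360 0.1180; 0.1180 1.0759]
step 2: x^-=[0.6270, -0.2467]  P^-=[0.7509 0.3427; 0.3427 1.2119]  S=[1.2777]  K=[0.5823; 0.2492]  nu=[1.5281]  x^+=[1.5169, 0.1341]  P^+=[0.3176 0.1572; 0.1572 1.1325]
step 3: x^-=[1.5040, 0.4847]  P^-=[0.7442 0.3808; 0.3808 1.2735]  S=[1.2695]  K=[0.5802; 0.2799]  nu=[-1.2743]  x^+=[0.7646, 0.1281]  P^+=[0.3168 0.1746; 0.1746 1.1741]
step 4: x^-=[0.7659, 0.2988]  P^-=[0.7486 0.4013; 0.4013 1.3147]  S=[1.2731]  K=[0.5817; 0.2946]  nu=[3.0300]  x^+=[2.5286, 1.1914]  P^+=[0.3178 0.1832; 0.1832 1.2042]
step 5: x^-=[2.6329, 1.6792]  P^-=[0.7522 0.4129; 0.4129 1.3428]  S=[1.2763]  K=[0.5829; 0.3025]  nu=[-0.8293]  x^+=[2.1495, 1.4283]  P^+=[0.3185 0.1879; 0.1879 1.2261]

x_post = [2.1495, 1.4283]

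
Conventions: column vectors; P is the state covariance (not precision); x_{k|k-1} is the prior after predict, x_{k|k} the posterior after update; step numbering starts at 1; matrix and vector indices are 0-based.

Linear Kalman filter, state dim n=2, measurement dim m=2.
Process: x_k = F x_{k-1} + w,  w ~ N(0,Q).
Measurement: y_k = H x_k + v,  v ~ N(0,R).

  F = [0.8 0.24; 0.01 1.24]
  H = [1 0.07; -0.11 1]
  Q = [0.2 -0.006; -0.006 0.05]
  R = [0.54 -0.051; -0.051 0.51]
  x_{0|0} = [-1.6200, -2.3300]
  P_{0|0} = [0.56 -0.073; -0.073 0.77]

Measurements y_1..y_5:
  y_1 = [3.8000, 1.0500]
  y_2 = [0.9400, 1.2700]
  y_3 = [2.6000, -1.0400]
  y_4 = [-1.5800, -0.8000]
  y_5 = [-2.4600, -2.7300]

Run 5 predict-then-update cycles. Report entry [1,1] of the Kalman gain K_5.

K[1,1] = 0.4268

step 1: x^-=[-1.8552, -2.9054]  P^-=[0.5747 0.1550; 0.1550 1.2322]  S=[1.1425 0.1259; 0.1259 1.7150]  K=[0.5108 0.0160; 0.1342 0.6987]  nu=[5.8586, 3.7513]  x^+=[1.1975, 0.5019]  P^+=[0.2741 0.0123; 0.0123 0.3508]
step 2: x^-=[1.0784, 0.6343]  P^-=[0.4004 0.1128; 0.1128 0.5898]  S=[0.9591 0.0582; 0.0582 1.0798]  K=[0.4232 0.0409; 0.1287 0.5278]  nu=[-0.1828, 0.7543]  x^+=[1.0319, 1.0089]  P^+=[0.2248 0.0240; 0.0240 0.2652]
step 3: x^-=[1.0676, 1.2613]  P^-=[0.3683 0.0986; 0.0986 0.4584]  S=[0.9244 0.0384; 0.0384 0.9512]  K=[0.4041 0.0447; 0.1220 0.4656]  nu=[1.4441, -2.1839]  x^+=[1.5535, 0.4207]  P^+=[0.2141 0.0258; 0.0258 0.2341]
step 4: x^-=[1.3437, 0.5372]  P^-=[0.3604 0.0910; 0.0910 0.4106]  S=[0.9152 0.0284; 0.0284 0.9049]  K=[0.3994 0.0442; 0.1172 0.4390]  nu=[-2.9613, -1.1894]  x^+=[0.1084, -0.3321]  P^+=[0.2116 0.0255; 0.0255 0.2207]
step 5: x^-=[0.0070, -0.4107]  P^-=[0.3579 0.0867; 0.0867 0.3900]  S=[0.9120 0.0230; 0.0230 0.8853]  K=[0.3981 0.0431; 0.1143 0.4268]  nu=[-2.4382, -2.3186]  x^+=[-1.0636, -1.6788]  P^+=[0.2110 0.0249; 0.0249 0.2146]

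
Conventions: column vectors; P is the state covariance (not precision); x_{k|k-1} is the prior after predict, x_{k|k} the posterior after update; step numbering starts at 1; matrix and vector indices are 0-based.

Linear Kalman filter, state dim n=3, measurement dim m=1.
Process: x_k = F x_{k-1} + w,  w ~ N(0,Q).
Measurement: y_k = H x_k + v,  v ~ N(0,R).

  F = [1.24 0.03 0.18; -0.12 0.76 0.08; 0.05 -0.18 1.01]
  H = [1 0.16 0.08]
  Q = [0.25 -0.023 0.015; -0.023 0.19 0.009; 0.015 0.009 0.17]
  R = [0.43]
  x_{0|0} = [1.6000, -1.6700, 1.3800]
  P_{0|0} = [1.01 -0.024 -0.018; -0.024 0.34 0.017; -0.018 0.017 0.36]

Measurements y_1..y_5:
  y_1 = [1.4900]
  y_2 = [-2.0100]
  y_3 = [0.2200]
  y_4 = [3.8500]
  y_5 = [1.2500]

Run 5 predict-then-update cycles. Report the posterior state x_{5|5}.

step 1: x^-=[2.1823, -1.3508, 1.7744]  P^-=[1.8053 -0.1819 0.1238; -0.1819 0.4100 -0.0010; 0.1238 -0.0010 0.5432]  S=[2.2109]  K=[0.8079; -0.0526; 0.0756]  nu=[-0.6181]  x^+=[1.6829, -1.3183, 1.7277]  P^+=[0.3623 -0.0879 -0.0112; -0.0879 0.4039 0.0078; -0.0112 0.0078 0.5306]
step 2: x^-=[2.3583, -1.0656, 2.0664]  P^-=[0.8132 -0.1424 0.1371; -0.1424 0.4491 -0.0036; 0.1371 -0.0036 0.7229]  S=[1.2357]  K=[0.6486; -0.0573; 0.1573]  nu=[-4.3631]  x^+=[-0.4716, -0.8157, 1.3802]  P^+=[0.2934 -0.0964 0.0110; -0.0964 0.4450 0.0075; 0.0110 0.0075 0.6923]
step 3: x^-=[-0.3608, -0.4529, 1.5172]  P^-=[0.7219 -0.1352 0.1919; -0.1352 0.4740 0.0009; 0.1919 0.0009 0.8915]  S=[1.1572]  K=[0.6184; -0.0512; 0.2276]  nu=[0.5319]  x^+=[-0.0319, -0.4801, 1.6383]  P^+=[0.2793 -0.0985 0.0291; -0.0985 0.4710 0.0144; 0.0291 0.0144 0.8315]
step 4: x^-=[0.2409, -0.2300, 1.7395]  P^-=[0.7127 -0.1301 0.2394; -0.1301 0.4905 0.0117; 0.2394 0.0117 1.0336]  S=[1.1588]  K=[0.6136; -0.0437; 0.2796]  nu=[3.5067]  x^+=[2.3925, -0.3834, 2.7198]  P^+=[0.2764 -0.0990 0.0406; -0.0990 0.4883 0.0258; 0.0406 0.0258 0.9431]
step 5: x^-=[3.4448, -0.3609, 2.9357]  P^-=[0.7171 -0.1256 0.2741; -0.1256 0.5025 0.0255; 0.2741 0.0255 1.1450]  S=[1.1716]  K=[0.6136; -0.0368; 0.3156]  nu=[-2.3719]  x^+=[1.9894, -0.2735, 2.1870]  P^+=[0.2759 -0.0991 0.0472; -0.0991 0.5009 0.0392; 0.0472 0.0392 1.0283]

x_post = [1.9894, -0.2735, 2.1870]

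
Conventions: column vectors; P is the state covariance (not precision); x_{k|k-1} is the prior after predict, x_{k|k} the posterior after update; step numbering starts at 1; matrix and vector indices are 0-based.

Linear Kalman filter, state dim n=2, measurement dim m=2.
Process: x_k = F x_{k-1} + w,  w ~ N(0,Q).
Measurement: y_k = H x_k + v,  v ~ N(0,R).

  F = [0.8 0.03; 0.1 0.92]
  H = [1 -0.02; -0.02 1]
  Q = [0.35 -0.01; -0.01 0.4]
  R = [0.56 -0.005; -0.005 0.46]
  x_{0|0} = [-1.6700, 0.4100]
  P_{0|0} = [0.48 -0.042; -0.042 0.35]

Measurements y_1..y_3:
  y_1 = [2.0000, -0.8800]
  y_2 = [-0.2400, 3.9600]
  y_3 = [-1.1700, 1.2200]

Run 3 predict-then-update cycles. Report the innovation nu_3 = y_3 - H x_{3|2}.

innov = [-1.2950, -0.7652]

step 1: x^-=[-1.3237, 0.2102]  P^-=[0.6555 0.0070; 0.0070 0.6933]  S=[1.2155 -0.0250; -0.0250 1.1533]  K=[0.5393 0.0064; 0.0067 0.6012]  nu=[3.3279, -1.1167]  x^+=[0.4639, -0.4388]  P^+=[0.3021 0.0063; 0.0063 0.2766]
step 2: x^-=[0.3580, -0.3573]  P^-=[0.5439 0.0264; 0.0264 0.6383]  S=[1.1031 -0.0022; -0.0022 1.0975]  K=[0.4926 0.0152; 0.0136 0.5812]  nu=[-0.6051, 4.3245]  x^+=[0.1255, 2.1477]  P^+=[0.2760 0.0100; 0.0100 0.2675]
step 3: x^-=[0.1648, 1.9885]  P^-=[0.5274 0.0269; 0.0269 0.6310]  S=[1.0865 -0.0013; -0.0013 1.0901]  K=[0.4849 0.0155; 0.0138 0.5783]  nu=[-1.2950, -0.7652]  x^+=[-0.4750, 1.5281]  P^+=[0.2717 0.0102; 0.0102 0.2662]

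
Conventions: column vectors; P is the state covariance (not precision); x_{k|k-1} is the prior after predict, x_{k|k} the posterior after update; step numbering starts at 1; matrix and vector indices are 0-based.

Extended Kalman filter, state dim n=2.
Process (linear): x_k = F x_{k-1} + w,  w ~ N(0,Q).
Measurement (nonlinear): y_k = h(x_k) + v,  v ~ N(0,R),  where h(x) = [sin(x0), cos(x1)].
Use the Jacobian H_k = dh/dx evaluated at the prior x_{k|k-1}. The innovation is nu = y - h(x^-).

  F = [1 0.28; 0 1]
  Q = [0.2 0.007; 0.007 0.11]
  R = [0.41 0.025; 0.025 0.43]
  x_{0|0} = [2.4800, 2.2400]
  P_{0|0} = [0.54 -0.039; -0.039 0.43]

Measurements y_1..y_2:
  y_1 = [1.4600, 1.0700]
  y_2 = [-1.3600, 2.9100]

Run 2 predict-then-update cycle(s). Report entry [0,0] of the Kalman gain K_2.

K[0,0] = -0.5418

step 1: x^-=[3.1072, 2.2400]  P^-=[0.7519 0.0884; 0.0884 0.5400]  H_jac=[-0.9994 0.0000; 0.0000 -0.7843]  S=[1.1610 0.0943; 0.0943 0.7622]  K=[-0.6463 -0.0110; -0.0313 -0.5518]  nu=[1.4256, 1.6904]  x^+=[2.1672, 1.2626]  P^+=[0.2654 0.0266; 0.0266 0.3035]
step 2: x^-=[2.5207, 1.2626]  P^-=[0.5041 0.1186; 0.1186 0.4135]  H_jac=[-0.8134 0.0000; 0.0000 -0.9529]  S=[0.7435 0.1169; 0.1169 0.8055]  K=[-0.5418 -0.0617; -0.0541 -0.4814]  nu=[-1.9418, 2.6067]  x^+=[3.4120, 0.1129]  P^+=[0.2750 0.0420; 0.0420 0.2186]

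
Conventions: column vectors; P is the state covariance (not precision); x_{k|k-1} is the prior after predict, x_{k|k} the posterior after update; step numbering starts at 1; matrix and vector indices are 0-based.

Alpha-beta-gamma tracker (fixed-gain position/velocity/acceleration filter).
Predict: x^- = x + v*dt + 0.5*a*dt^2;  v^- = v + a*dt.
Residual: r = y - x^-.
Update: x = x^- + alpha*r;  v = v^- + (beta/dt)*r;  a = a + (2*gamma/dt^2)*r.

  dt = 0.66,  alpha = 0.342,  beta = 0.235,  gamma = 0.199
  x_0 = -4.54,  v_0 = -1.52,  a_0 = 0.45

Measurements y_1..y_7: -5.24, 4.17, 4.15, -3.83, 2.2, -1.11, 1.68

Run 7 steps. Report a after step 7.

step 1: x_pred=-5.4452  r=0.2052  x^+=-5.3750  v^+=-1.1499  a^+=0.6375
step 2: x_pred=-5.9951  r=10.1651  x^+=-2.5187  v^+=2.8902  a^+=9.9252
step 3: x_pred=1.5506  r=2.5994  x^+=2.4396  v^+=10.3664  a^+=12.3002
step 4: x_pred=11.9604  r=-15.7904  x^+=6.5601  v^+=12.8622  a^+=-2.1272
step 5: x_pred=14.5858  r=-12.3858  x^+=10.3499  v^+=7.0482  a^+=-13.4439
step 6: x_pred=12.0736  r=-13.1836  x^+=7.5648  v^+=-6.5189  a^+=-25.4895
step 7: x_pred=-2.2893  r=3.9693  x^+=-0.9318  v^+=-21.9287  a^+=-21.8628

a_post = -21.8628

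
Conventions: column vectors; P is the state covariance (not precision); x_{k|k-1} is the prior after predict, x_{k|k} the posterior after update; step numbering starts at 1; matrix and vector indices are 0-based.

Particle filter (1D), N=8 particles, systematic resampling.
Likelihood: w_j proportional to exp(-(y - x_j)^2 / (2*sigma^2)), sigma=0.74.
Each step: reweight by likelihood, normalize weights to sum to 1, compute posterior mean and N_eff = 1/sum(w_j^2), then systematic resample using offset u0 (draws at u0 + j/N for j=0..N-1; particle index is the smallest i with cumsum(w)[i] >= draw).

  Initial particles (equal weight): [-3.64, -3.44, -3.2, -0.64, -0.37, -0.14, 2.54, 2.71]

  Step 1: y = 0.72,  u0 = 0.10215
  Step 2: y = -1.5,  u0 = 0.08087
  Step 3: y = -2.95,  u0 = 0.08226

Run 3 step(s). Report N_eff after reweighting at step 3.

N_eff = 4.4252

step 1: w=[0.0000, 0.0000, 0.0000, 0.1669, 0.3052, 0.4597, 0.0439, 0.0243]  mean=-0.1068  Neff=2.9861  idx=[3, 4, 4, 5, 5, 5, 5, 7]
step 2: w=[0.2720, 0.1665, 0.1665, 0.0987, 0.0987, 0.0987, 0.0987, 0.0000]  mean=-0.3526  Neff=5.9364  idx=[0, 0, 1, 2, 2, 4, 5, 6]
step 3: w=[0.3136, 0.3136, 0.0939, 0.0939, 0.0939, 0.0303, 0.0303, 0.0303]  mean=-0.5185  Neff=4.4252  idx=[0, 0, 1, 1, 1, 2, 4, 6]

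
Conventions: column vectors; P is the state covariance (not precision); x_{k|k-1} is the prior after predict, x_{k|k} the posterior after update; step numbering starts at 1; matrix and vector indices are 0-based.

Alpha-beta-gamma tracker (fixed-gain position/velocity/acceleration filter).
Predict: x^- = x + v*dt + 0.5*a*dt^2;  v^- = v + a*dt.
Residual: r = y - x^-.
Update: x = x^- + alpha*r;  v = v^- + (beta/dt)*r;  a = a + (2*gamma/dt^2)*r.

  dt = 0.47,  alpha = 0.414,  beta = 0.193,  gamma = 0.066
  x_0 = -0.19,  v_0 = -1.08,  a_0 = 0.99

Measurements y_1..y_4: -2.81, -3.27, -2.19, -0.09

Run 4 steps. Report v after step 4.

v_post = -0.2819

step 1: x_pred=-0.5883  r=-2.2217  x^+=-1.5081  v^+=-1.5270  a^+=-0.3376
step 2: x_pred=-2.2631  r=-1.0069  x^+=-2.6799  v^+=-2.0992  a^+=-0.9393
step 3: x_pred=-3.7703  r=1.5803  x^+=-3.1161  v^+=-1.8918  a^+=0.0050
step 4: x_pred=-4.0046  r=3.9146  x^+=-2.3840  v^+=-0.2819  a^+=2.3442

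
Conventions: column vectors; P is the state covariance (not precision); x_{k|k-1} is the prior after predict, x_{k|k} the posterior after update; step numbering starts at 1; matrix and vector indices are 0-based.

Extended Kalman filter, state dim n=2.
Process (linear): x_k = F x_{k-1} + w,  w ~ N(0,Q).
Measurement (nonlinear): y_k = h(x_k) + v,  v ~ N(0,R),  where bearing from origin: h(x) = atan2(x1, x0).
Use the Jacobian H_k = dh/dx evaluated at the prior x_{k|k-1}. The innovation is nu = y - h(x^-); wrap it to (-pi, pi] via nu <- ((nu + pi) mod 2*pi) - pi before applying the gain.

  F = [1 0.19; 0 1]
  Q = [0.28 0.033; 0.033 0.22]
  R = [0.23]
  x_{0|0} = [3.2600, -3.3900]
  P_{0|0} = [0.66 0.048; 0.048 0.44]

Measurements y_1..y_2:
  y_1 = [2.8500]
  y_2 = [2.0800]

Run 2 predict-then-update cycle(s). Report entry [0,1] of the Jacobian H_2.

step 1: x^-=[2.6159, -3.3900]  P^-=[0.9741 0.1646; 0.1646 0.6600]  H_jac=[0.1849 0.1427]  S=[0.2854]  K=[0.7133; 0.4365]  nu=[-2.5196]  x^+=[0.8186, -4.4899]  P^+=[0.8289 0.0757; 0.0757 0.6056]
step 2: x^-=[-0.0344, -4.4899]  P^-=[1.1595 0.2238; 0.2238 0.8256]  H_jac=[0.2227 -0.0017]  S=[0.2873]  K=[0.8974; 0.1685]  nu=[-2.6247]  x^+=[-2.3898, -4.9323]  P^+=[0.9281 0.1803; 0.1803 0.8174]

H_jac[0,1] = -0.0017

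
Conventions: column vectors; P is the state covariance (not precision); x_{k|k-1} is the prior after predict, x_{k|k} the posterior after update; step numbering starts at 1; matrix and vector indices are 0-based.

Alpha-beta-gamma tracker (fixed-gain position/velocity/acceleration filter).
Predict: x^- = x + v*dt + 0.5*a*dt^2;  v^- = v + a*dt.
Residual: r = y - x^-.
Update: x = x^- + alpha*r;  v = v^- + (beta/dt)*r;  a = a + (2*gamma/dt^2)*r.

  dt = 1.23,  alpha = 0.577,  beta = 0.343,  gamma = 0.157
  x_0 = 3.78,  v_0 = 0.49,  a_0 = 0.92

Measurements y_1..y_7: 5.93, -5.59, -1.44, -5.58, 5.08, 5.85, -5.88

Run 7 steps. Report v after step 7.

step 1: x_pred=5.0786  r=0.8514  x^+=5.5699  v^+=1.8590  a^+=1.0967
step 2: x_pred=8.6861  r=-14.2761  x^+=0.4488  v^+=-0.7731  a^+=-1.8663
step 3: x_pred=-1.9139  r=0.4739  x^+=-1.6404  v^+=-2.9365  a^+=-1.7679
step 4: x_pred=-6.5896  r=1.0096  x^+=-6.0071  v^+=-4.8295  a^+=-1.5584
step 5: x_pred=-13.1261  r=18.2061  x^+=-2.6212  v^+=-1.6693  a^+=2.2203
step 6: x_pred=-2.9948  r=8.8448  x^+=2.1086  v^+=3.5282  a^+=4.0560
step 7: x_pred=9.5165  r=-15.3965  x^+=0.6327  v^+=4.2236  a^+=0.8605

v_post = 4.2236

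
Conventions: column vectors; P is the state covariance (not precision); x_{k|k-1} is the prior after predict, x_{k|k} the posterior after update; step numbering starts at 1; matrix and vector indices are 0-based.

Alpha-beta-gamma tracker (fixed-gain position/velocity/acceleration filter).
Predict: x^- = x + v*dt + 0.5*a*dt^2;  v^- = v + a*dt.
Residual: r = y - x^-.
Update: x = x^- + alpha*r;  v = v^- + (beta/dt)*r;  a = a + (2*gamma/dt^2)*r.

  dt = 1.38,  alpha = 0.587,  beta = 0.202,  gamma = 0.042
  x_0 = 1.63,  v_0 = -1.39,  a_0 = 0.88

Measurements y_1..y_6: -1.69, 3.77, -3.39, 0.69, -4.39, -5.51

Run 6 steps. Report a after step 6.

step 1: x_pred=0.5497  r=-2.2397  x^+=-0.7650  v^+=-0.5034  a^+=0.7812
step 2: x_pred=-0.7159  r=4.4859  x^+=1.9173  v^+=1.2313  a^+=0.9791
step 3: x_pred=4.5487  r=-7.9387  x^+=-0.1113  v^+=1.4203  a^+=0.6289
step 4: x_pred=2.4476  r=-1.7576  x^+=1.4159  v^+=2.0309  a^+=0.5514
step 5: x_pred=4.7436  r=-9.1336  x^+=-0.6178  v^+=1.4549  a^+=0.1485
step 6: x_pred=1.5314  r=-7.0414  x^+=-2.6019  v^+=0.6292  a^+=-0.1621

a_post = -0.1621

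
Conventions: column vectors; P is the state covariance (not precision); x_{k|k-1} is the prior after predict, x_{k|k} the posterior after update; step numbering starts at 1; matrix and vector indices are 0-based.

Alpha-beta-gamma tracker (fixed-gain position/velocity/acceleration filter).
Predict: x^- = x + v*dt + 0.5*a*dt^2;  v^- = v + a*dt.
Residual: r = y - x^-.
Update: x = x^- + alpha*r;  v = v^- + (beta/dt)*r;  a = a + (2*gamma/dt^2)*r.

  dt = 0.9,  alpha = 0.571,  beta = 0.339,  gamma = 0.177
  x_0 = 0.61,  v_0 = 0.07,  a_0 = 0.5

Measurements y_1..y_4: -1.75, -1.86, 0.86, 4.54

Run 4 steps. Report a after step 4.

a_post = 3.2737

step 1: x_pred=0.8755  r=-2.6255  x^+=-0.6237  v^+=-0.4689  a^+=-0.6474
step 2: x_pred=-1.3079  r=-0.5521  x^+=-1.6232  v^+=-1.2596  a^+=-0.8887
step 3: x_pred=-3.1167  r=3.9767  x^+=-0.8460  v^+=-0.5615  a^+=0.8493
step 4: x_pred=-1.0074  r=5.5474  x^+=2.1601  v^+=2.2923  a^+=3.2737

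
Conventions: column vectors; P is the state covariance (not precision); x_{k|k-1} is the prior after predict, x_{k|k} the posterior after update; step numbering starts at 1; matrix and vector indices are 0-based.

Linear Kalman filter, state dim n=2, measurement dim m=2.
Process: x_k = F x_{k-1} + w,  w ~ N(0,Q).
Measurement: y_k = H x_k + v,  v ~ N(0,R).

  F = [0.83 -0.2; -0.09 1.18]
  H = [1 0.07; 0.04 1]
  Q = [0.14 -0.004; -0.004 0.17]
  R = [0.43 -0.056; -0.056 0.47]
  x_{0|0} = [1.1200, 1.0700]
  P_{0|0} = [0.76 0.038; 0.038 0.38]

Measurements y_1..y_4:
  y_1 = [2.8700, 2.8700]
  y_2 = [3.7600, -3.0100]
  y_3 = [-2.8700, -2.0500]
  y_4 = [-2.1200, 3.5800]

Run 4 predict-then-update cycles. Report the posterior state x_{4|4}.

step 1: x^-=[0.7156, 1.1618]  P^-=[0.6661 -0.1126; -0.1126 0.6972]  S=[1.0838 -0.0934; -0.0934 1.1593]  K=[0.6052 -0.0253; -0.0074 0.5969]  nu=[2.0731, 1.6796]  x^+=[1.9276, 2.1491]  P^+=[0.2656 -0.0564; -0.0564 0.2832]
step 2: x^-=[1.1701, 2.3625]  P^-=[0.3530 -0.1470; -0.1470 0.5785]  S=[0.7653 -0.1488; -0.1488 1.0373]  K=[0.4351 -0.0657; -0.0327 0.5473]  nu=[2.4245, -5.4193]  x^+=[2.5809, -0.6830]  P^+=[0.1952 -0.0630; -0.0630 0.2616]
step 3: x^-=[2.2787, -1.0383]  P^-=[0.3059 -0.1432; -0.1432 0.5492]  S=[0.7185 -0.1489; -0.1489 1.0083]  K=[0.3970 -0.0713; -0.0351 0.5339]  nu=[-5.0760, -1.1029]  x^+=[0.3423, -1.4487]  P^+=[0.1791 -0.0629; -0.0629 0.2554]
step 4: x^-=[0.5738, -1.7402]  P^-=[0.2945 -0.1404; -0.1404 0.5404]  S=[0.7075 -0.1472; -0.1472 0.9997]  K=[0.3874 -0.0716; -0.0347 0.5299]  nu=[-2.5720, 5.2973]  x^+=[-0.8020, 1.1560]  P^+=[0.1750 -0.0623; -0.0623 0.2535]

x_post = [-0.8020, 1.1560]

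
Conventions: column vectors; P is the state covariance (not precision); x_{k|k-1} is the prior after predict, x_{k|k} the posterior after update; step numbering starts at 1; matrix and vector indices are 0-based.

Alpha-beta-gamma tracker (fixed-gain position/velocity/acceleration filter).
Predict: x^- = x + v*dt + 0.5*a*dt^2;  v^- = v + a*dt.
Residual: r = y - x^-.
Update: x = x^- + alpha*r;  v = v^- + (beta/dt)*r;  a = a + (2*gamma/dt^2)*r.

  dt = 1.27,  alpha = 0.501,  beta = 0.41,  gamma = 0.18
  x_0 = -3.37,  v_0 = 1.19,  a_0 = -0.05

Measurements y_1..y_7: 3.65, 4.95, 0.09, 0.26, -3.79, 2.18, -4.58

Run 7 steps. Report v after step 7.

step 1: x_pred=-1.8990  r=5.5490  x^+=0.8810  v^+=2.9179  a^+=1.1885
step 2: x_pred=5.5453  r=-0.5953  x^+=5.2471  v^+=4.2352  a^+=1.0557
step 3: x_pred=11.4771  r=-11.3871  x^+=5.7722  v^+=1.8997  a^+=-1.4859
step 4: x_pred=6.9865  r=-6.7265  x^+=3.6165  v^+=-2.1589  a^+=-2.9873
step 5: x_pred=-1.5344  r=-2.2556  x^+=-2.6645  v^+=-6.6810  a^+=-3.4907
step 6: x_pred=-13.9644  r=16.1444  x^+=-5.8761  v^+=-5.9022  a^+=0.1127
step 7: x_pred=-13.2810  r=8.7010  x^+=-8.9218  v^+=-2.9501  a^+=2.0548

v_post = -2.9501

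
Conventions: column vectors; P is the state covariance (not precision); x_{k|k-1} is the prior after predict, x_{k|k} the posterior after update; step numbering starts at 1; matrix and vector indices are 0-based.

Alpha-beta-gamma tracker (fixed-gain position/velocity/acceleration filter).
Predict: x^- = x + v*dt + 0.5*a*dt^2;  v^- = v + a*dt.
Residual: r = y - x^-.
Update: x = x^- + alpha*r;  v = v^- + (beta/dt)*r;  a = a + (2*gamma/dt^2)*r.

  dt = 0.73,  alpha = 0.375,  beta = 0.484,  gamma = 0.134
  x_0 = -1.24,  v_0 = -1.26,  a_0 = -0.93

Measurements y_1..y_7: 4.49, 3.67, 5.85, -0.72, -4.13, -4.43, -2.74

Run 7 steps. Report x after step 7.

step 1: x_pred=-2.4076  r=6.8976  x^+=0.1790  v^+=2.6343  a^+=2.5389
step 2: x_pred=2.7785  r=0.8915  x^+=3.1128  v^+=5.0787  a^+=2.9872
step 3: x_pred=7.6162  r=-1.7662  x^+=6.9539  v^+=6.0883  a^+=2.0989
step 4: x_pred=11.9577  r=-12.6777  x^+=7.2035  v^+=-0.7849  a^+=-4.2768
step 5: x_pred=5.4910  r=-9.6210  x^+=1.8831  v^+=-10.2858  a^+=-9.1153
step 6: x_pred=-8.0543  r=3.6243  x^+=-6.6952  v^+=-14.5370  a^+=-7.2926
step 7: x_pred=-19.2503  r=16.5103  x^+=-13.0589  v^+=-8.9141  a^+=1.0106

x_post = -13.0589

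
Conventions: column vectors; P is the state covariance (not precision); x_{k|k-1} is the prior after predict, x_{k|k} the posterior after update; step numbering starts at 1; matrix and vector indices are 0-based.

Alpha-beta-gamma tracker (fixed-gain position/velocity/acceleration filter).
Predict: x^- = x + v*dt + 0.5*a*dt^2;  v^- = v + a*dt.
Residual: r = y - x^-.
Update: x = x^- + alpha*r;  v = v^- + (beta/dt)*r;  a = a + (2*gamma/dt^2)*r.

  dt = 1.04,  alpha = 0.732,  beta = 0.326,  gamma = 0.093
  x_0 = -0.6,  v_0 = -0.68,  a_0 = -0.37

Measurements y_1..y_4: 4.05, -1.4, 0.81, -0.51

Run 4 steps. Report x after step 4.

x_post = -0.2979

step 1: x_pred=-1.5073  r=5.5573  x^+=2.5606  v^+=0.6772  a^+=0.5857
step 2: x_pred=3.5817  r=-4.9817  x^+=-0.0649  v^+=-0.2753  a^+=-0.2710
step 3: x_pred=-0.4977  r=1.3077  x^+=0.4595  v^+=-0.1472  a^+=-0.0461
step 4: x_pred=0.2815  r=-0.7915  x^+=-0.2979  v^+=-0.4433  a^+=-0.1822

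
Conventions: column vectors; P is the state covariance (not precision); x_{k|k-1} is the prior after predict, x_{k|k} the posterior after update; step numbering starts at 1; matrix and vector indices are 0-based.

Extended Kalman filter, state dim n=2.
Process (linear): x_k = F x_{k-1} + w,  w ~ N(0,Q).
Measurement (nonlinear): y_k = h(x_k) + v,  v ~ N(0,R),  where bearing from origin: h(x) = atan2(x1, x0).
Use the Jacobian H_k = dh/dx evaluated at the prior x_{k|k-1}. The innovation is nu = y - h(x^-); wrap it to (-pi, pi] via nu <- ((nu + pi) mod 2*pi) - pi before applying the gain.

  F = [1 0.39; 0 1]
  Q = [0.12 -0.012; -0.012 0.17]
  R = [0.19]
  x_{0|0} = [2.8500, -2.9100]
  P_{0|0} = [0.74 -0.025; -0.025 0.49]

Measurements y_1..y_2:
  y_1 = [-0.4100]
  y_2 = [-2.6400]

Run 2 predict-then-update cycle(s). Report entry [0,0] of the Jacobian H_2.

H_jac[0,0] = 0.3093

step 1: x^-=[1.7151, -2.9100]  P^-=[0.9150 0.1541; 0.1541 0.6600]  H_jac=[0.2550 0.1503]  S=[0.2763]  K=[0.9286; 0.5014]  nu=[0.6282]  x^+=[2.2985, -2.5950]  P^+=[0.6768 0.0255; 0.0255 0.5905]
step 2: x^-=[1.2864, -2.5950]  P^-=[0.9065 0.2438; 0.2438 0.7605]  H_jac=[0.3093 0.1533]  S=[0.3178]  K=[1.0001; 0.6044]  nu=[-1.5294]  x^+=[-0.2432, -3.5193]  P^+=[0.5887 0.0517; 0.0517 0.6445]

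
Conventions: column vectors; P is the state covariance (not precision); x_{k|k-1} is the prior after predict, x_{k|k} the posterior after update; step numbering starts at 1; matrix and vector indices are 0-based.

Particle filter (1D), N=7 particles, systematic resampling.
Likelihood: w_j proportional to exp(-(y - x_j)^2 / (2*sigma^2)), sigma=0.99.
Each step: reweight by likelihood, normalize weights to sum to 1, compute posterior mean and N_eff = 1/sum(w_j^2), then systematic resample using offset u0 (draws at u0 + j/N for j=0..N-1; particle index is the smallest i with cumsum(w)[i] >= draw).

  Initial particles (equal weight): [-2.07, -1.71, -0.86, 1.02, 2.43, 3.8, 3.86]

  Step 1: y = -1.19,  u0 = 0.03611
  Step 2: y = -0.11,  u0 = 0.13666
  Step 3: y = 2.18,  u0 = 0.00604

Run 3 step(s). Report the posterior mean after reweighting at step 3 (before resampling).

post_mean = -0.8670

step 1: w=[0.2616, 0.3383, 0.3674, 0.0321, 0.0005, 0.0000, 0.0000]  mean=-1.4021  Neff=3.1354  idx=[0, 0, 1, 1, 2, 2, 2]
step 2: w=[0.0458, 0.0458, 0.0881, 0.0881, 0.2441, 0.2441, 0.2441]  mean=-1.1206  Neff=5.0399  idx=[2, 4, 4, 5, 5, 6, 6]
step 3: w=[0.0082, 0.1653, 0.1653, 0.1653, 0.1653, 0.1653, 0.1653]  mean=-0.8670  Neff=6.0970  idx=[0, 1, 2, 3, 4, 5, 6]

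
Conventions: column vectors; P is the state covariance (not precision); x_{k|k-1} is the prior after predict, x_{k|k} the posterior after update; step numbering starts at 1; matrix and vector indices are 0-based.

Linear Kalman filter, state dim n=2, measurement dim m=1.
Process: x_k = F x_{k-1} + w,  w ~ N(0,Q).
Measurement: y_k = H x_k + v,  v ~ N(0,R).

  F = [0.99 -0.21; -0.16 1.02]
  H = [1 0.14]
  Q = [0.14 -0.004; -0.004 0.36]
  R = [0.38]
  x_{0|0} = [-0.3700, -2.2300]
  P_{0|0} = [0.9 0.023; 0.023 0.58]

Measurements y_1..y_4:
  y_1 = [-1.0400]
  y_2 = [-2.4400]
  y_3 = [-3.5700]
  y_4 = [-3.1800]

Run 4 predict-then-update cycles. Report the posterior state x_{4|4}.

step 1: x^-=[0.1020, -2.2154]  P^-=[1.0381 -0.2468; -0.2468 0.9790]  S=[1.3682]  K=[0.7335; -0.0802]  nu=[-0.8318]  x^+=[-0.5081, -2.1487]  P^+=[0.3020 -0.1663; -0.1663 0.9702]
step 2: x^-=[-0.0518, -2.1103]  P^-=[0.5479 -0.4332; -0.4332 1.4314]  S=[0.8347]  K=[0.5838; -0.2789]  nu=[-2.0927]  x^+=[-1.2735, -1.5267]  P^+=[0.2635 -0.2973; -0.2973 1.3665]
step 3: x^-=[-0.9402, -1.3535]  P^-=[0.5821 -0.6486; -0.6486 1.8854]  S=[0.8174]  K=[0.6010; -0.4706]  nu=[-2.4403]  x^+=[-2.4068, -0.2052]  P^+=[0.2868 -0.4174; -0.4174 1.7044]
step 4: x^-=[-2.3397, 0.1758]  P^-=[0.6698 -0.8501; -0.8501 2.2769]  S=[0.8565]  K=[0.6432; -0.6204]  nu=[-0.8649]  x^+=[-2.8960, 0.7123]  P^+=[0.3156 -0.5084; -0.5084 1.9473]

x_post = [-2.8960, 0.7123]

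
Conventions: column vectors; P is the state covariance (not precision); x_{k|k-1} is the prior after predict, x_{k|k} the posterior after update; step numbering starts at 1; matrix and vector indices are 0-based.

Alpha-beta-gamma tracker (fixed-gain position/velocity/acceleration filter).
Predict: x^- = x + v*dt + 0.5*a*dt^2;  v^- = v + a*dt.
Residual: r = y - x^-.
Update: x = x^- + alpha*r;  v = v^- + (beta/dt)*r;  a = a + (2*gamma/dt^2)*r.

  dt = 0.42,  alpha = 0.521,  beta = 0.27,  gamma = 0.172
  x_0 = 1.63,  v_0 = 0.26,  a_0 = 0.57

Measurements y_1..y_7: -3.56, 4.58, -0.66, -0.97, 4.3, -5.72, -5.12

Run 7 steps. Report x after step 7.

step 1: x_pred=1.7895  r=-5.3495  x^+=-0.9976  v^+=-2.9395  a^+=-9.8621
step 2: x_pred=-3.1020  r=7.6820  x^+=0.9003  v^+=-2.1432  a^+=5.1188
step 3: x_pred=0.4516  r=-1.1116  x^+=-0.1275  v^+=-0.7079  a^+=2.9509
step 4: x_pred=-0.1646  r=-0.8054  x^+=-0.5842  v^+=0.0137  a^+=1.3803
step 5: x_pred=-0.4567  r=4.7567  x^+=2.0215  v^+=3.6513  a^+=10.6564
step 6: x_pred=4.4950  r=-10.2150  x^+=-0.8270  v^+=1.5602  a^+=-9.2640
step 7: x_pred=-0.9888  r=-4.1312  x^+=-3.1412  v^+=-4.9864  a^+=-17.3203

x_post = -3.1412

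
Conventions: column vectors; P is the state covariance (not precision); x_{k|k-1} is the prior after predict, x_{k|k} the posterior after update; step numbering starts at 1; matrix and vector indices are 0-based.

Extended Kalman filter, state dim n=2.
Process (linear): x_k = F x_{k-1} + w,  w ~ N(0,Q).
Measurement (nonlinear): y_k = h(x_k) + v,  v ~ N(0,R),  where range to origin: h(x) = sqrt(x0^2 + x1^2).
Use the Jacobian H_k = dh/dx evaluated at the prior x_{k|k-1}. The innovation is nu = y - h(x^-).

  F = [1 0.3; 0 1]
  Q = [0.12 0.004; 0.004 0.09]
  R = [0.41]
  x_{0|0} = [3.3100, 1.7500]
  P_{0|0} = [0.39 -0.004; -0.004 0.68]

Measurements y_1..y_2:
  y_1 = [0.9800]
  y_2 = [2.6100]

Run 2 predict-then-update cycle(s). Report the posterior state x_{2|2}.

x_post = [2.4216, 0.4272]

step 1: x^-=[3.8350, 1.7500]  P^-=[0.5688 0.2040; 0.2040 0.7700]  H_jac=[0.9098 0.4151]  S=[1.1676]  K=[0.5157; 0.4327]  nu=[-3.2354]  x^+=[2.1664, 0.3499]  P^+=[0.2582 -0.0566; -0.0566 0.5514]
step 2: x^-=[2.2714, 0.3499]  P^-=[0.3939 0.1128; 0.1128 0.6414]  H_jac=[0.9883 0.1523]  S=[0.8436]  K=[0.4819; 0.2479]  nu=[0.3119]  x^+=[2.4216, 0.4272]  P^+=[0.1980 0.0120; 0.0120 0.5895]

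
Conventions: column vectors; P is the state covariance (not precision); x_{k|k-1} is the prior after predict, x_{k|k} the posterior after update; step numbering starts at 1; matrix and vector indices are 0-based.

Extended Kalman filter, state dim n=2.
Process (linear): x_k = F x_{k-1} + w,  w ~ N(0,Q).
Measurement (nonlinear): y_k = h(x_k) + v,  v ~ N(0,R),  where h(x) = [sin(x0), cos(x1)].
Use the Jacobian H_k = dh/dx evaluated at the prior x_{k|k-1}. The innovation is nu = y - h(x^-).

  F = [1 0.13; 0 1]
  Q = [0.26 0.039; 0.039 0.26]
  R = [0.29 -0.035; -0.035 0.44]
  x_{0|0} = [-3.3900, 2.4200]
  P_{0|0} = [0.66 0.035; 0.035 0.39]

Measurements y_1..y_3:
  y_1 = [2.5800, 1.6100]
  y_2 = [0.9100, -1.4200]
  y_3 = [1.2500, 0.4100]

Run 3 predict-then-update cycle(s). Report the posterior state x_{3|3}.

step 1: x^-=[-3.0754, 2.4200]  P^-=[0.9357 0.1247; 0.1247 0.6500]  H_jac=[-0.9978 0.0000; 0.0000 -0.6606]  S=[1.2216 0.0472; 0.0472 0.7236]  K=[-0.7618 -0.0642; -0.0791 -0.5882]  nu=[2.6461, 2.3608]  x^+=[-5.2427, 0.8220]  P^+=[0.2192 0.0024; 0.0024 0.3876]
step 2: x^-=[-5.1358, 0.8220]  P^-=[0.4863 0.0918; 0.0918 0.6476]  H_jac=[0.4109 0.0000; 0.0000 -0.7325]  S=[0.3721 -0.0626; -0.0626 0.7875]  K=[0.5297 -0.0432; -0.0001 -0.6024]  nu=[-0.0017, -2.1007]  x^+=[-5.0459, 2.0875]  P^+=[0.3776 0.0513; 0.0513 0.3618]
step 3: x^-=[-4.7745, 2.0875]  P^-=[0.6570 0.1373; 0.1373 0.6218]  H_jac=[0.0621 0.0000; 0.0000 -0.8695]  S=[0.2925 -0.0424; -0.0424 0.9101]  K=[0.1213 -0.1255; -0.0574 -0.5968]  nu=[0.2519, 0.9040]  x^+=[-4.8575, 1.5336]  P^+=[0.6371 0.0684; 0.0684 0.2997]

x_post = [-4.8575, 1.5336]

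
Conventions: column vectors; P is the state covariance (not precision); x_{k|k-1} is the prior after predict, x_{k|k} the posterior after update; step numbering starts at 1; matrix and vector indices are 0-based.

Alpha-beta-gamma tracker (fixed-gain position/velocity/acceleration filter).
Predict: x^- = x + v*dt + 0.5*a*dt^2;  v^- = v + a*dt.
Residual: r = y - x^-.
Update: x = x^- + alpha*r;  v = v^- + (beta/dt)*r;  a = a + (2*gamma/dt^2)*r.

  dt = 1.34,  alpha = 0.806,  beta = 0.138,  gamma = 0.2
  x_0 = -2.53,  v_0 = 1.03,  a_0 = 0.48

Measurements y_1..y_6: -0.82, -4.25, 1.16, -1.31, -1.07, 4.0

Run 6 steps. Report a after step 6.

a_post = 0.8236

step 1: x_pred=-0.7189  r=-0.1011  x^+=-0.8004  v^+=1.6628  a^+=0.4575
step 2: x_pred=1.8385  r=-6.0885  x^+=-3.0688  v^+=1.6488  a^+=-0.8988
step 3: x_pred=-1.6665  r=2.8265  x^+=0.6117  v^+=0.7354  a^+=-0.2692
step 4: x_pred=1.3554  r=-2.6654  x^+=-0.7929  v^+=0.1002  a^+=-0.8630
step 5: x_pred=-1.4334  r=0.3634  x^+=-1.1405  v^+=-1.0188  a^+=-0.7820
step 6: x_pred=-3.2077  r=7.2077  x^+=2.6017  v^+=-1.3244  a^+=0.8236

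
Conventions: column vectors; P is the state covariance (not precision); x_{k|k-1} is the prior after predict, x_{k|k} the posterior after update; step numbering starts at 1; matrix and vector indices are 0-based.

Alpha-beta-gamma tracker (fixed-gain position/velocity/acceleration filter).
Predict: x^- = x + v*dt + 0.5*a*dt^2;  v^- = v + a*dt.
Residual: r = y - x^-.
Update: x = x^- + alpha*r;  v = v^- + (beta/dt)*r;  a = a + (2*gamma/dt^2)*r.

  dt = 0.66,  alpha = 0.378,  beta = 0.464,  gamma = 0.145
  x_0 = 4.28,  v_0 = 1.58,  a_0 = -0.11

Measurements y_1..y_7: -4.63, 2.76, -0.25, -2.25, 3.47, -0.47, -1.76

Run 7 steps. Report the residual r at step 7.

step 1: x_pred=5.2988  r=-9.9288  x^+=1.5457  v^+=-5.4729  a^+=-6.7201
step 2: x_pred=-3.5300  r=6.2900  x^+=-1.1524  v^+=-5.4861  a^+=-2.5326
step 3: x_pred=-5.3248  r=5.0748  x^+=-3.4065  v^+=-3.5898  a^+=0.8460
step 4: x_pred=-5.5916  r=3.3416  x^+=-4.3285  v^+=-0.6823  a^+=3.0706
step 5: x_pred=-4.1100  r=7.5800  x^+=-1.2447  v^+=6.6733  a^+=8.1170
step 6: x_pred=4.9275  r=-5.3975  x^+=2.8872  v^+=8.2359  a^+=4.5236
step 7: x_pred=9.3082  r=-11.0682  x^+=5.1244  v^+=3.4402  a^+=-2.8450

resid = -11.0682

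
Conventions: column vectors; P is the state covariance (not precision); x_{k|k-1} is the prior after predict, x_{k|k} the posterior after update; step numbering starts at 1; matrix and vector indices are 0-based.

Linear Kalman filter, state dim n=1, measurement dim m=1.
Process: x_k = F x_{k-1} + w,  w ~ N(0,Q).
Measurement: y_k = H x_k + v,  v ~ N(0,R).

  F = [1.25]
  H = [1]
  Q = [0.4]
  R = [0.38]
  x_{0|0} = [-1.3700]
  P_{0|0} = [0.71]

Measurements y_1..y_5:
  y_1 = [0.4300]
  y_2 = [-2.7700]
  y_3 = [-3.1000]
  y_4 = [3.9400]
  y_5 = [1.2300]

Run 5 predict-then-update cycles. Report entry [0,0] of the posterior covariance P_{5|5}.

step 1: x^-=[-1.7125]  P^-=[1.5094]  S=[1.8894]  K=[0.7989]  nu=[2.1425]  x^+=[-0.0009]  P^+=[0.3036]
step 2: x^-=[-0.0011]  P^-=[0.8743]  S=[1.2543]  K=[0.6970]  nu=[-2.7689]  x^+=[-1.9312]  P^+=[0.2649]
step 3: x^-=[-2.4140]  P^-=[0.8139]  S=[1.1939]  K=[0.6817]  nu=[-0.6860]  x^+=[-2.8816]  P^+=[0.2590]
step 4: x^-=[-3.6021]  P^-=[0.8048]  S=[1.1848]  K=[0.6793]  nu=[7.5421]  x^+=[1.5210]  P^+=[0.2581]
step 5: x^-=[1.9012]  P^-=[0.8033]  S=[1.1833]  K=[0.6789]  nu=[-0.6712]  x^+=[1.4455]  P^+=[0.2580]

P_post[0,0] = 0.2580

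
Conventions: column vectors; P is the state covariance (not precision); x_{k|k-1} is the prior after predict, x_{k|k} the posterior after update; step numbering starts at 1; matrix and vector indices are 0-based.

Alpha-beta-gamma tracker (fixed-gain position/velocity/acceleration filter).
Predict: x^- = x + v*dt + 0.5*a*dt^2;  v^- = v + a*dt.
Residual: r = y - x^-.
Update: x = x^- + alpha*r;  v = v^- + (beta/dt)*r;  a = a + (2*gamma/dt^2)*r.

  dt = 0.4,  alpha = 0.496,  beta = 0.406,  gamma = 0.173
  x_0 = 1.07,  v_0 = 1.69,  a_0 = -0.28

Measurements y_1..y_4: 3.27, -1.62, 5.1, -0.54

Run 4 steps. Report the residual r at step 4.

step 1: x_pred=1.7236  r=1.5464  x^+=2.4906  v^+=3.1476  a^+=3.0641
step 2: x_pred=3.9948  r=-5.6148  x^+=1.2098  v^+=-1.3258  a^+=-9.0779
step 3: x_pred=-0.0467  r=5.1467  x^+=2.5061  v^+=0.2670  a^+=2.0518
step 4: x_pred=2.7770  r=-3.3170  x^+=1.1318  v^+=-2.2791  a^+=-5.1212

resid = -3.3170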